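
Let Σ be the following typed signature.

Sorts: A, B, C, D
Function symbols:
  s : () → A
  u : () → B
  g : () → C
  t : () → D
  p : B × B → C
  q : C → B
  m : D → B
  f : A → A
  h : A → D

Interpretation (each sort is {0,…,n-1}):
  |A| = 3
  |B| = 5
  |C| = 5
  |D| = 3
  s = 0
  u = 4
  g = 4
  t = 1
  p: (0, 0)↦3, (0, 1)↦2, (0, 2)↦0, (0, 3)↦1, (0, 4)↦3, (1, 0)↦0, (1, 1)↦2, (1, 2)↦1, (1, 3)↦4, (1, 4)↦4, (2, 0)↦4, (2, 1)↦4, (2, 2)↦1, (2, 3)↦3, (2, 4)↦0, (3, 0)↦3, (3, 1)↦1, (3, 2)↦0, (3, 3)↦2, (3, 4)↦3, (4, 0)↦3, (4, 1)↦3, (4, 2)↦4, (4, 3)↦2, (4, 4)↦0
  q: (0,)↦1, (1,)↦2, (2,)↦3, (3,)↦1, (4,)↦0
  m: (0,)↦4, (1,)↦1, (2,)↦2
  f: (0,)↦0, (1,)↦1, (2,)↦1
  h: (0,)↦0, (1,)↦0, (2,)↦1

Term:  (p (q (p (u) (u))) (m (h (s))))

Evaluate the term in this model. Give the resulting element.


  u = 4
  u = 4
  (p (u) (u)) = p(4, 4) = 0
  (q (p (u) (u))) = q(0,) = 1
  s = 0
  (h (s)) = h(0,) = 0
  (m (h (s))) = m(0,) = 4
  (p (q (p (u) (u))) (m (h (s)))) = p(1, 4) = 4

value = 4


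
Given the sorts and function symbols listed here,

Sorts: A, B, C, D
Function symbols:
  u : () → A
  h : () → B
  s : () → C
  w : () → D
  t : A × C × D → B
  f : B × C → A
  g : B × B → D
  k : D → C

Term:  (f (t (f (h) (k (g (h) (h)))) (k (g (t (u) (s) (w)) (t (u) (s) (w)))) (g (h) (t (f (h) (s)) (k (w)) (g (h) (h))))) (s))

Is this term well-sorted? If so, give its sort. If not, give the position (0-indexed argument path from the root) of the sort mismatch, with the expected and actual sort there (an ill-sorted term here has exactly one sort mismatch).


well-sorted; sort = A

      (h) : B
          (h) : B
          (h) : B
        (g (h) (h)) : D
      (k (g (h) (h))) : C
    (f (h) (k (g (h) (h)))) : A
          (u) : A
          (s) : C
          (w) : D
        (t (u) (s) (w)) : B
          (u) : A
          (s) : C
          (w) : D
        (t (u) (s) (w)) : B
      (g (t (u) (s) (w)) (t (u) (s) (w))) : D
    (k (g (t (u) (s) (w)) (t (u) (s) (w)))) : C
      (h) : B
          (h) : B
          (s) : C
        (f (h) (s)) : A
          (w) : D
        (k (w)) : C
          (h) : B
          (h) : B
        (g (h) (h)) : D
      (t (f (h) (s)) (k (w)) (g (h) (h))) : B
    (g (h) (t (f (h) (s)) (k (w)) (g (h) (h)))) : D
  (t (f (h) (k (g (h) (h)))) (k (g (t (u) (s) (w)) (t (u) (s) (w)))) (g (h) (t (f (h) (s)) (k (w)) (g (h) (h))))) : B
  (s) : C
(f (t (f (h) (k (g (h) (h)))) (k (g (t (u) (s) (w)) (t (u) (s) (w)))) (g (h) (t (f (h) (s)) (k (w)) (g (h) (h))))) (s)) : A


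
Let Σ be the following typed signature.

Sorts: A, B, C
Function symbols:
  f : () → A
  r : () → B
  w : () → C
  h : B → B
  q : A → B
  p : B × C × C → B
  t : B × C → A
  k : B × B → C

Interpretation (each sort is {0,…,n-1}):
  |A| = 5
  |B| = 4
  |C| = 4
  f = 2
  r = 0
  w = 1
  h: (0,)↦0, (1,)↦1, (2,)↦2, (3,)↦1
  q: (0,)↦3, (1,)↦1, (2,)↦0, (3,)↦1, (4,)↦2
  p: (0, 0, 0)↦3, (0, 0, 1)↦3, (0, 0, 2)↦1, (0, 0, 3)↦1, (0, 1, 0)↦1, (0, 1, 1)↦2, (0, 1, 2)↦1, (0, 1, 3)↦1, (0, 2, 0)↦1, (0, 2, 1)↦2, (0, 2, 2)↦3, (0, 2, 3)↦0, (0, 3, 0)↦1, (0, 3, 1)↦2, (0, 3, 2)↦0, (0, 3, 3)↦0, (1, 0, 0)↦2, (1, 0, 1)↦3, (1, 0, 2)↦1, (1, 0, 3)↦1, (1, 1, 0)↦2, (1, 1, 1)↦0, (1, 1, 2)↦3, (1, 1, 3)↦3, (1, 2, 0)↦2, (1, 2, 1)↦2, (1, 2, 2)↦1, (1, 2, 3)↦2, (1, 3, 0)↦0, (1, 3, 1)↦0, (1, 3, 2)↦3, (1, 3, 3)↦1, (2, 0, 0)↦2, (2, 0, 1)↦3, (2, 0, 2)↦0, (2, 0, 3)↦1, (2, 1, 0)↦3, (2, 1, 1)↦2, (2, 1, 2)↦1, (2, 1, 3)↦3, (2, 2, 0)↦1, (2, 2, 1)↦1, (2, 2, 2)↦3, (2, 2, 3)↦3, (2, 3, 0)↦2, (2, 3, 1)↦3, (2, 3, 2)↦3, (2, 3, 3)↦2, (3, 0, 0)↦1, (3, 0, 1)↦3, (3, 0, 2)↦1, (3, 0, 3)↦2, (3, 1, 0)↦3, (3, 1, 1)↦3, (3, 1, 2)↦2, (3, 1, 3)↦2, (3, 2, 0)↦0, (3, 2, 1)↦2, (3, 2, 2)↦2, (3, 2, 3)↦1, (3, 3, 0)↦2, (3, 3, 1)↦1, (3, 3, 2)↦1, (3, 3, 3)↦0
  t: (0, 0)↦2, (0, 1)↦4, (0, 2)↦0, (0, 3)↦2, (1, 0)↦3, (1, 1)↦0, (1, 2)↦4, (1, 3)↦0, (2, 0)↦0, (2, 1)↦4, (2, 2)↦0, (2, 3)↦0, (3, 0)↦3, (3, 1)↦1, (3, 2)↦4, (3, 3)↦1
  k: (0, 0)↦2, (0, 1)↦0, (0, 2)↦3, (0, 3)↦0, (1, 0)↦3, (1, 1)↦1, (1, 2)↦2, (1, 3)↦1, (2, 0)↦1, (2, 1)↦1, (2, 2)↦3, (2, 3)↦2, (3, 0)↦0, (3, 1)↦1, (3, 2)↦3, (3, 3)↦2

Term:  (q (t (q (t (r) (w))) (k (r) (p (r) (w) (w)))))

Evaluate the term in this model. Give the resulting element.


value = 3

  r = 0
  w = 1
  (t (r) (w)) = t(0, 1) = 4
  (q (t (r) (w))) = q(4,) = 2
  r = 0
  r = 0
  w = 1
  w = 1
  (p (r) (w) (w)) = p(0, 1, 1) = 2
  (k (r) (p (r) (w) (w))) = k(0, 2) = 3
  (t (q (t (r) (w))) (k (r) (p (r) (w) (w)))) = t(2, 3) = 0
  (q (t (q (t (r) (w))) (k (r) (p (r) (w) (w))))) = q(0,) = 3


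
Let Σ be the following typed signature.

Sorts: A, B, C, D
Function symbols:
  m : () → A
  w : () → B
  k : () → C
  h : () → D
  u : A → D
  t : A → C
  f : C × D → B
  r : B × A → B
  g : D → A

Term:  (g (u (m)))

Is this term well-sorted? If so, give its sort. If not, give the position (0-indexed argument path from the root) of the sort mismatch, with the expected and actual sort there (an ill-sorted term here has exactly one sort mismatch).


    (m) : A
  (u (m)) : D
(g (u (m))) : A

well-sorted; sort = A


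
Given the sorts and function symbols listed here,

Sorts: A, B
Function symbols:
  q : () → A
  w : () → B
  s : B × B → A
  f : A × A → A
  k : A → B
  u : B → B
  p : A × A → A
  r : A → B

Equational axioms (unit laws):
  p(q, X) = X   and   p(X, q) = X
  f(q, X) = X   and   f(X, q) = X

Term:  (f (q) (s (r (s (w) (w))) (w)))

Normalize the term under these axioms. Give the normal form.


normal form = (s (r (s (w) (w))) (w))

1. (f (q) (s (r (s (w) (w))) (w)))  →  (s (r (s (w) (w))) (w))


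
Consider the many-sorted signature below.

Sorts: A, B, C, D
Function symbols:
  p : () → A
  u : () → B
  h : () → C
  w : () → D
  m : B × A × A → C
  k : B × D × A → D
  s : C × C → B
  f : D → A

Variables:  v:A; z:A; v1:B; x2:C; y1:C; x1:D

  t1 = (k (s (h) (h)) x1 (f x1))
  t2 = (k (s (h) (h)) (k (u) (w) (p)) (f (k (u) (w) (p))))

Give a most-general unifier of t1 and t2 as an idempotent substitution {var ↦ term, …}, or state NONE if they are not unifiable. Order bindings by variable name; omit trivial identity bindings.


{x1 ↦ (k (u) (w) (p))}


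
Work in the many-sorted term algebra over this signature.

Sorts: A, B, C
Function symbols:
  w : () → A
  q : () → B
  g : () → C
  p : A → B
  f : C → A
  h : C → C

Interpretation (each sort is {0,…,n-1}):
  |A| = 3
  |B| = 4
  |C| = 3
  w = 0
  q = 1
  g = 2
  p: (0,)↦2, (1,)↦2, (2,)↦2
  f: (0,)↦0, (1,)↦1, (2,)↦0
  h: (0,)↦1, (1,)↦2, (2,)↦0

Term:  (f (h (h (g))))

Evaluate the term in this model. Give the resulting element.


value = 1

  g = 2
  (h (g)) = h(2,) = 0
  (h (h (g))) = h(0,) = 1
  (f (h (h (g)))) = f(1,) = 1


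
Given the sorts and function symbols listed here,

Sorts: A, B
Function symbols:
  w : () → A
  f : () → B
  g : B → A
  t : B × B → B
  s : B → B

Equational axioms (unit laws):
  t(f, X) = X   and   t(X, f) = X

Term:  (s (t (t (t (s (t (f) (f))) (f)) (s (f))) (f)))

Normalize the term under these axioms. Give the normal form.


normal form = (s (t (s (f)) (s (f))))

1. (s (t (t (t (s (t (f) (f))) (f)) (s (f))) (f)))  →  (s (t (t (s (t (f) (f))) (f)) (s (f))))
2. (s (t (t (s (t (f) (f))) (f)) (s (f))))  →  (s (t (s (t (f) (f))) (s (f))))
3. (s (t (s (t (f) (f))) (s (f))))  →  (s (t (s (f)) (s (f))))


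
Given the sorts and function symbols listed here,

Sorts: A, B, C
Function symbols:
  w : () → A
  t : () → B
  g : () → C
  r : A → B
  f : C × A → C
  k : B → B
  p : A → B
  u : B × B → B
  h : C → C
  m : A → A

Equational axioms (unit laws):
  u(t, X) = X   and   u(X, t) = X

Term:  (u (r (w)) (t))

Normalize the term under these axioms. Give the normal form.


1. (u (r (w)) (t))  →  (r (w))

normal form = (r (w))


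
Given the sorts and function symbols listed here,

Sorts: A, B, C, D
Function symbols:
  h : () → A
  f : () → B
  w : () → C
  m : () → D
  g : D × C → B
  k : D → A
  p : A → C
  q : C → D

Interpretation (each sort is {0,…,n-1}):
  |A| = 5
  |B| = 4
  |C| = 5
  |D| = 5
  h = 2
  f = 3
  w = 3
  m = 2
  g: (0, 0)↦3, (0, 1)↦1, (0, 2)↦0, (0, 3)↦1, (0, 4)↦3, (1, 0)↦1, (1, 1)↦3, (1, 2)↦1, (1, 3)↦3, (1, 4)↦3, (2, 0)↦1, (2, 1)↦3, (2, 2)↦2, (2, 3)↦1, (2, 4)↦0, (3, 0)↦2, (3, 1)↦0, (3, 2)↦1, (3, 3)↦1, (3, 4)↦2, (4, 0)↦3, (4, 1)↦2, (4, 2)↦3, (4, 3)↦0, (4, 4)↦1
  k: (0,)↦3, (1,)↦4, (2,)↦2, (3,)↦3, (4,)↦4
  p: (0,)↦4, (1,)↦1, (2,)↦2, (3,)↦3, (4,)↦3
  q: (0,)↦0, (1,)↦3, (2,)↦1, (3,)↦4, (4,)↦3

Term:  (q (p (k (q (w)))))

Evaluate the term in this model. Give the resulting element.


  w = 3
  (q (w)) = q(3,) = 4
  (k (q (w))) = k(4,) = 4
  (p (k (q (w)))) = p(4,) = 3
  (q (p (k (q (w))))) = q(3,) = 4

value = 4


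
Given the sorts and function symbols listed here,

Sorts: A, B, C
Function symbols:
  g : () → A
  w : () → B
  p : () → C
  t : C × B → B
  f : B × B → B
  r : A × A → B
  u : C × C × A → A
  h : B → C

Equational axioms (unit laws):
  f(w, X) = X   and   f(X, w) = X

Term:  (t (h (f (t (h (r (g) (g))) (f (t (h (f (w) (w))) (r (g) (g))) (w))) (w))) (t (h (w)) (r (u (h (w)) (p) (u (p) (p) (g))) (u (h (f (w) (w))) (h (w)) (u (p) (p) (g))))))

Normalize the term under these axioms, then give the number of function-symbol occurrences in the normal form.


1. (t (h (f (t (h (r (g) (g))) (f (t (h (f (w) (w))) (r (g) (g))) (w))) (w))) (t (h (w)) (r (u (h (w)) (p) (u (p) (p) (g))) (u (h (f (w) (w))) (h (w)) (u (p) (p) (g))))))  →  (t (h (t (h (r (g) (g))) (f (t (h (f (w) (w))) (r (g) (g))) (w)))) (t (h (w)) (r (u (h (w)) (p) (u (p) (p) (g))) (u (h (f (w) (w))) (h (w)) (u (p) (p) (g))))))
2. (t (h (t (h (r (g) (g))) (f (t (h (f (w) (w))) (r (g) (g))) (w)))) (t (h (w)) (r (u (h (w)) (p) (u (p) (p) (g))) (u (h (f (w) (w))) (h (w)) (u (p) (p) (g))))))  →  (t (h (t (h (r (g) (g))) (t (h (f (w) (w))) (r (g) (g))))) (t (h (w)) (r (u (h (w)) (p) (u (p) (p) (g))) (u (h (f (w) (w))) (h (w)) (u (p) (p) (g))))))
3. (t (h (t (h (r (g) (g))) (t (h (f (w) (w))) (r (g) (g))))) (t (h (w)) (r (u (h (w)) (p) (u (p) (p) (g))) (u (h (f (w) (w))) (h (w)) (u (p) (p) (g))))))  →  (t (h (t (h (r (g) (g))) (t (h (w)) (r (g) (g))))) (t (h (w)) (r (u (h (w)) (p) (u (p) (p) (g))) (u (h (f (w) (w))) (h (w)) (u (p) (p) (g))))))
4. (t (h (t (h (r (g) (g))) (t (h (w)) (r (g) (g))))) (t (h (w)) (r (u (h (w)) (p) (u (p) (p) (g))) (u (h (f (w) (w))) (h (w)) (u (p) (p) (g))))))  →  (t (h (t (h (r (g) (g))) (t (h (w)) (r (g) (g))))) (t (h (w)) (r (u (h (w)) (p) (u (p) (p) (g))) (u (h (w)) (h (w)) (u (p) (p) (g))))))
normal form: (t (h (t (h (r (g) (g))) (t (h (w)) (r (g) (g))))) (t (h (w)) (r (u (h (w)) (p) (u (p) (p) (g))) (u (h (w)) (h (w)) (u (p) (p) (g))))))

size = 34


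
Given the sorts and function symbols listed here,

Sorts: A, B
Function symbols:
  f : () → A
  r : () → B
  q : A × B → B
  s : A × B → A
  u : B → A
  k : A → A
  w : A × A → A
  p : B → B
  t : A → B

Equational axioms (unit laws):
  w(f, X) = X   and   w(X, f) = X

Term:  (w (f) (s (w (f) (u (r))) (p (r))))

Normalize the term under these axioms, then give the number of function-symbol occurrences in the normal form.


size = 5

1. (w (f) (s (w (f) (u (r))) (p (r))))  →  (s (w (f) (u (r))) (p (r)))
2. (s (w (f) (u (r))) (p (r)))  →  (s (u (r)) (p (r)))
normal form: (s (u (r)) (p (r)))


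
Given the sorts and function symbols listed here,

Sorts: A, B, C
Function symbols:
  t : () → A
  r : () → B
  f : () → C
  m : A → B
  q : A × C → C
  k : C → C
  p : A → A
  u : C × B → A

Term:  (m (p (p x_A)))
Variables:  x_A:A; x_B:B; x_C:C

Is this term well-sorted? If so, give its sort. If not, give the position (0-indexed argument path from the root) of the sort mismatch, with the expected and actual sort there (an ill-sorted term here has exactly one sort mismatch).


      x_A : A
    (p x_A) : A
  (p (p x_A)) : A
(m (p (p x_A))) : B

well-sorted; sort = B


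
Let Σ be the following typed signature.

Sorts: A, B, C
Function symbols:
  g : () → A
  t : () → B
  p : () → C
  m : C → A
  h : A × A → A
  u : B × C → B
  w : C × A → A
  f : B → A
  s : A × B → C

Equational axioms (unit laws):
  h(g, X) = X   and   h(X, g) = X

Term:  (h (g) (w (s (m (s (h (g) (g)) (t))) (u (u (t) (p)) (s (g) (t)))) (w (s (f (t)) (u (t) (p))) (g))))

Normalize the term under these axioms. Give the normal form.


1. (h (g) (w (s (m (s (h (g) (g)) (t))) (u (u (t) (p)) (s (g) (t)))) (w (s (f (t)) (u (t) (p))) (g))))  →  (w (s (m (s (h (g) (g)) (t))) (u (u (t) (p)) (s (g) (t)))) (w (s (f (t)) (u (t) (p))) (g)))
2. (w (s (m (s (h (g) (g)) (t))) (u (u (t) (p)) (s (g) (t)))) (w (s (f (t)) (u (t) (p))) (g)))  →  (w (s (m (s (g) (t))) (u (u (t) (p)) (s (g) (t)))) (w (s (f (t)) (u (t) (p))) (g)))

normal form = (w (s (m (s (g) (t))) (u (u (t) (p)) (s (g) (t)))) (w (s (f (t)) (u (t) (p))) (g)))


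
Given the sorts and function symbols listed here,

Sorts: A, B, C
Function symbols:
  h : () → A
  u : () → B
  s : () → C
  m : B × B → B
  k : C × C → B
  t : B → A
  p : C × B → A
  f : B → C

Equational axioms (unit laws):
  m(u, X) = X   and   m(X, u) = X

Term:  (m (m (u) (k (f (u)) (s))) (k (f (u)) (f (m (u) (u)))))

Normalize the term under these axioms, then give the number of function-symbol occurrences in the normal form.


size = 10

1. (m (m (u) (k (f (u)) (s))) (k (f (u)) (f (m (u) (u)))))  →  (m (k (f (u)) (s)) (k (f (u)) (f (m (u) (u)))))
2. (m (k (f (u)) (s)) (k (f (u)) (f (m (u) (u)))))  →  (m (k (f (u)) (s)) (k (f (u)) (f (u))))
normal form: (m (k (f (u)) (s)) (k (f (u)) (f (u))))


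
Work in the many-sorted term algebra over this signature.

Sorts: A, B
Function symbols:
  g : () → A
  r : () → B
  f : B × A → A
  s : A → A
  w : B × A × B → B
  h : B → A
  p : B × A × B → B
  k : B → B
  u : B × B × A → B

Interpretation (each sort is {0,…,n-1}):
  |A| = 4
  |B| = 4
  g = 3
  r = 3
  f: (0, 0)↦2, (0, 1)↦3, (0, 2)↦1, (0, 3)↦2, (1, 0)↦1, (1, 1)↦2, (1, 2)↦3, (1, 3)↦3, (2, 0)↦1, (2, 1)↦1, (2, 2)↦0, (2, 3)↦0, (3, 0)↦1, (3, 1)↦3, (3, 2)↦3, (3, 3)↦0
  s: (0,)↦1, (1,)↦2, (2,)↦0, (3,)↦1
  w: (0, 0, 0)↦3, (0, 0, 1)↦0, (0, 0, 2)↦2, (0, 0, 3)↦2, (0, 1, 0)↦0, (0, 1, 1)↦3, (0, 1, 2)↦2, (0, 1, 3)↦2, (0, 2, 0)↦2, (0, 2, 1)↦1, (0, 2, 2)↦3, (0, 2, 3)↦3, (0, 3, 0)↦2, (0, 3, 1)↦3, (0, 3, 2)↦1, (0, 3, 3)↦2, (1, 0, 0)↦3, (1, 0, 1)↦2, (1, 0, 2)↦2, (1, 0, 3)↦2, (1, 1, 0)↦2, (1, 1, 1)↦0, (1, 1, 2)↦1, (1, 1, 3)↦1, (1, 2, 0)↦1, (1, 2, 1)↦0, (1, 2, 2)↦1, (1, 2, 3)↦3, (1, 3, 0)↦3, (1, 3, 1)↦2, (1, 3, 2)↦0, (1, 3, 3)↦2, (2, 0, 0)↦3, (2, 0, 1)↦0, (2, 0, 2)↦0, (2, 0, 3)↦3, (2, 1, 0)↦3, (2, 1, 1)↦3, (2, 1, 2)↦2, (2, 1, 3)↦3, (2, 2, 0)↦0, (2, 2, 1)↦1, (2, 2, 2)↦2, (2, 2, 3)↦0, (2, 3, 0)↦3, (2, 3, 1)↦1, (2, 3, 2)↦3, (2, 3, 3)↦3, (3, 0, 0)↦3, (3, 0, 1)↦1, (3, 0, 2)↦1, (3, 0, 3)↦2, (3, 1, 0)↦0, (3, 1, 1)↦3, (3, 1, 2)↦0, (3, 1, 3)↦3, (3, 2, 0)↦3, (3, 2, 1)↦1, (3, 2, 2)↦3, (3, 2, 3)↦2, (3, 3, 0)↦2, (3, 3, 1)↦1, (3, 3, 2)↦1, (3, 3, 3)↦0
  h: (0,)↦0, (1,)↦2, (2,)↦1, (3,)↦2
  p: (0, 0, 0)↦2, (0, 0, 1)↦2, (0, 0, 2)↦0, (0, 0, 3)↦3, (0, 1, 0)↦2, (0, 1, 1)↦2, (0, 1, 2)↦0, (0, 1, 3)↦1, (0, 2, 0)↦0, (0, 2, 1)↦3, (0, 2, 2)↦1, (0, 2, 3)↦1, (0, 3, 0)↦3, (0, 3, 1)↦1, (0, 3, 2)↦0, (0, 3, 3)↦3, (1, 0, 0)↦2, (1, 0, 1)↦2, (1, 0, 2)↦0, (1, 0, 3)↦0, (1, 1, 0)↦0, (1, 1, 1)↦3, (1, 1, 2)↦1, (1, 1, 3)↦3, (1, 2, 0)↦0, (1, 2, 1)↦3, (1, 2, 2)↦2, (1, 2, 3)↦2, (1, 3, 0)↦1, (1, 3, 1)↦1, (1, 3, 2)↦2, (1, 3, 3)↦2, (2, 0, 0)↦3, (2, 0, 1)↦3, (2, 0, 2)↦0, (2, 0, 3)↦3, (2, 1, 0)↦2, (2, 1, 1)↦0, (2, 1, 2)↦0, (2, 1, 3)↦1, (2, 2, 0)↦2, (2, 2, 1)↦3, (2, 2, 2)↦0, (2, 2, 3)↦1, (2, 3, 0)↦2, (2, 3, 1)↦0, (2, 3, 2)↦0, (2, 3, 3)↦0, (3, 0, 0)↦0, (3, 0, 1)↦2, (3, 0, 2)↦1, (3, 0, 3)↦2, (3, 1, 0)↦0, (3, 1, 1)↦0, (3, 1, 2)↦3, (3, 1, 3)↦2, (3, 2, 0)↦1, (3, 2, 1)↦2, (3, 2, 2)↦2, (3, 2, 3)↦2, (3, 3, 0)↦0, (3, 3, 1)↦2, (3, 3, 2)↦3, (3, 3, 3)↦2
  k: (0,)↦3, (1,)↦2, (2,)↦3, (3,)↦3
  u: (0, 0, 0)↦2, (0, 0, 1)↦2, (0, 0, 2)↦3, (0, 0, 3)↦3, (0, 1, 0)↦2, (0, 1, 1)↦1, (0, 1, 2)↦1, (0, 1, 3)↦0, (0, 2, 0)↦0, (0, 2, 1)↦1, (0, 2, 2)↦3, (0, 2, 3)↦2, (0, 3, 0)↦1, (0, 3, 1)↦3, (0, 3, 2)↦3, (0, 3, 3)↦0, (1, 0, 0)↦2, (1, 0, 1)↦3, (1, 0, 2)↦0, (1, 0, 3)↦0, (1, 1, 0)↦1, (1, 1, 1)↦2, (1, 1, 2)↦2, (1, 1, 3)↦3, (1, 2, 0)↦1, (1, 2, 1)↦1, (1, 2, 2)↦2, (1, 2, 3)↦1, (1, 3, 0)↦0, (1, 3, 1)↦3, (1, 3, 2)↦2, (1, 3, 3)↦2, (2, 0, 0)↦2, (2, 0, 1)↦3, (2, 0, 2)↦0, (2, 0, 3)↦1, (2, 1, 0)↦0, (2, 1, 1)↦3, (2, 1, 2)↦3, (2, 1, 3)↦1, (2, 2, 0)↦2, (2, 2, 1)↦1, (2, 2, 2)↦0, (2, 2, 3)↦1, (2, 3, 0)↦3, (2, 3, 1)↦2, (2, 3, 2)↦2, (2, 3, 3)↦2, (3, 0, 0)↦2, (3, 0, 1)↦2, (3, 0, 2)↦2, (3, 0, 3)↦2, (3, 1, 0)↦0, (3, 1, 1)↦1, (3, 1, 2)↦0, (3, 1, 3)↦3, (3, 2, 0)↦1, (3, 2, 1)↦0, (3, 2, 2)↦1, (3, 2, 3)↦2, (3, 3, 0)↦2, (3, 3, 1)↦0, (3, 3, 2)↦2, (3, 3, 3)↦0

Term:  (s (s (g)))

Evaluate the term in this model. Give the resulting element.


value = 2

  g = 3
  (s (g)) = s(3,) = 1
  (s (s (g))) = s(1,) = 2


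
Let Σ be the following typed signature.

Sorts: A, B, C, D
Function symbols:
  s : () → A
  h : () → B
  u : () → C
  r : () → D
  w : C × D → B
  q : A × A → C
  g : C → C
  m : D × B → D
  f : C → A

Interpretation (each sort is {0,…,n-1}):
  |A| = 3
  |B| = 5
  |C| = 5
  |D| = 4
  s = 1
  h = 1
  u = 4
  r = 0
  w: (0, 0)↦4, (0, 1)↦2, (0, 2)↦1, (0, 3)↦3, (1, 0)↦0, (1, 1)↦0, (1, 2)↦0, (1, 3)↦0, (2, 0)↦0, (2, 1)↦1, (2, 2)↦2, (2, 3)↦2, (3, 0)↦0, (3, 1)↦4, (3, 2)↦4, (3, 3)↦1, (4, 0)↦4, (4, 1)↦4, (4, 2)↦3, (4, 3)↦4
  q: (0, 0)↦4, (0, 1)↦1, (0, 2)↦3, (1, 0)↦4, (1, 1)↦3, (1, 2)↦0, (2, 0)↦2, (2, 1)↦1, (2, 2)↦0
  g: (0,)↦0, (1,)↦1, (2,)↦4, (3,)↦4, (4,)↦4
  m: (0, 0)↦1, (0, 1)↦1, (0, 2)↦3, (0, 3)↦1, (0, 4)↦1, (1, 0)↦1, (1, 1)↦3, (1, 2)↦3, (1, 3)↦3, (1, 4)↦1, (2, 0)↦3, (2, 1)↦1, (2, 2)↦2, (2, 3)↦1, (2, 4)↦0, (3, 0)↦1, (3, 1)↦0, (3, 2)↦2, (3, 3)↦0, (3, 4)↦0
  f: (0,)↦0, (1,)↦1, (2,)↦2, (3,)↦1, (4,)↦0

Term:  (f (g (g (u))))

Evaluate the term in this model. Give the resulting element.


  u = 4
  (g (u)) = g(4,) = 4
  (g (g (u))) = g(4,) = 4
  (f (g (g (u)))) = f(4,) = 0

value = 0


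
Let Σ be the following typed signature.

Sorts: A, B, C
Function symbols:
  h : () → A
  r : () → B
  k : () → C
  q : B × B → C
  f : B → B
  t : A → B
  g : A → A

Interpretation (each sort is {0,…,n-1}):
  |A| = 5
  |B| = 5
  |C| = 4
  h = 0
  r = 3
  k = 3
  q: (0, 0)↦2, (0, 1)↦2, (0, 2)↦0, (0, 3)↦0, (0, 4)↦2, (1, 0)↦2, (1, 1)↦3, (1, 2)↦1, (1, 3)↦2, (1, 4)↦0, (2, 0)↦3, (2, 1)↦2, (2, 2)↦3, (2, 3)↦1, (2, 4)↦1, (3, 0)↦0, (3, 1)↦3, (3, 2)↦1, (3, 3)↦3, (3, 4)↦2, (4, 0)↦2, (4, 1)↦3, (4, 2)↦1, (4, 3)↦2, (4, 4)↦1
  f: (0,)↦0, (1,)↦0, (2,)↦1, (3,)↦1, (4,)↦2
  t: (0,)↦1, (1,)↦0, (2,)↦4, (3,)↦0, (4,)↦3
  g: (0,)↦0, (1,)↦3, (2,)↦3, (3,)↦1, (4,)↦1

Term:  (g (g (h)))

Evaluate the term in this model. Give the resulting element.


  h = 0
  (g (h)) = g(0,) = 0
  (g (g (h))) = g(0,) = 0

value = 0


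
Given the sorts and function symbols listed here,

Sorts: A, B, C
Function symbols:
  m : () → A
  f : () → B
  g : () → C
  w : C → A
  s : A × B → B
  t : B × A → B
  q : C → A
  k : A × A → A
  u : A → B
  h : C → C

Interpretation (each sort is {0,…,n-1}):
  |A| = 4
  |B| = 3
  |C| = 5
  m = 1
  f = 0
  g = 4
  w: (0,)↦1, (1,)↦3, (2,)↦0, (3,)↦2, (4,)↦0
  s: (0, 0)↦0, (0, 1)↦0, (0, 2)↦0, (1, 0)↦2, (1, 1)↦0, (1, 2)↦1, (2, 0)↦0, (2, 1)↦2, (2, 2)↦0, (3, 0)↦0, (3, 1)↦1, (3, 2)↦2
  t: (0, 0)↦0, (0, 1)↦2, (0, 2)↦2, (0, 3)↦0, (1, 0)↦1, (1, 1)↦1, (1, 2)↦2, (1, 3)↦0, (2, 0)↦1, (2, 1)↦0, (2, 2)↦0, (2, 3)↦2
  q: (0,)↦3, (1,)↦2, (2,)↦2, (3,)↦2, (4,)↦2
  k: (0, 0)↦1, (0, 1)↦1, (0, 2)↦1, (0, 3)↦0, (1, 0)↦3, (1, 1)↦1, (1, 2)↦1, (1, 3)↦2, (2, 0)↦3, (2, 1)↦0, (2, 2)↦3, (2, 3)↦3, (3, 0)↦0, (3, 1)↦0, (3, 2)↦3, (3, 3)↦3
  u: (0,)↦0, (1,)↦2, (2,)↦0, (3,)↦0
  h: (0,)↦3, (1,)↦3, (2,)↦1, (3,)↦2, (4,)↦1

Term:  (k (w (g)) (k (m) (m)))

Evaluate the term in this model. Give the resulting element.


  g = 4
  (w (g)) = w(4,) = 0
  m = 1
  m = 1
  (k (m) (m)) = k(1, 1) = 1
  (k (w (g)) (k (m) (m))) = k(0, 1) = 1

value = 1


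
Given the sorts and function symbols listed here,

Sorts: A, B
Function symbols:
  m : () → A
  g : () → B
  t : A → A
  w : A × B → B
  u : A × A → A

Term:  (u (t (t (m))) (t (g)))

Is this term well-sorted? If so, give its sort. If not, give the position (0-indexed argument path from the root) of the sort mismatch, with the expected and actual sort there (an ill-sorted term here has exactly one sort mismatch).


      (m) : A
    (t (m)) : A
  (t (t (m))) : A
    (g) : B
  (t (g)) : ✗ arg 0 at [1, 0] has sort B, expected A

ill-sorted at position [1, 0]: expected A, got B


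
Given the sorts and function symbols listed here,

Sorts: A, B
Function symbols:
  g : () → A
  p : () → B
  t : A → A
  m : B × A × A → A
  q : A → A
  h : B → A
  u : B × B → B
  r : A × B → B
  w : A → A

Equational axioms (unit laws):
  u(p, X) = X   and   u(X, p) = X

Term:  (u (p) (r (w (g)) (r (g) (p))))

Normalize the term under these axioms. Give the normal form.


1. (u (p) (r (w (g)) (r (g) (p))))  →  (r (w (g)) (r (g) (p)))

normal form = (r (w (g)) (r (g) (p)))


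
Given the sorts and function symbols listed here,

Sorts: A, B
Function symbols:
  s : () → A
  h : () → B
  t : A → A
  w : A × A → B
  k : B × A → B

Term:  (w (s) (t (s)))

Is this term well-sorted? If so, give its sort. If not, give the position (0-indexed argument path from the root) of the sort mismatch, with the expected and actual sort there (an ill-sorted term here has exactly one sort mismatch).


well-sorted; sort = B

  (s) : A
    (s) : A
  (t (s)) : A
(w (s) (t (s))) : B


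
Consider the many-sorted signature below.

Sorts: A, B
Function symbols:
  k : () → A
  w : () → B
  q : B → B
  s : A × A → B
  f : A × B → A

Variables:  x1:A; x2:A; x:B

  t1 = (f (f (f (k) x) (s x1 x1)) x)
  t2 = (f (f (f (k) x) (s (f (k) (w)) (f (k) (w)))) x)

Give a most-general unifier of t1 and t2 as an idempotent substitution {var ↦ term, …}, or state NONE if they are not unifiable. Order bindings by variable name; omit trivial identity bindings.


{x1 ↦ (f (k) (w))}


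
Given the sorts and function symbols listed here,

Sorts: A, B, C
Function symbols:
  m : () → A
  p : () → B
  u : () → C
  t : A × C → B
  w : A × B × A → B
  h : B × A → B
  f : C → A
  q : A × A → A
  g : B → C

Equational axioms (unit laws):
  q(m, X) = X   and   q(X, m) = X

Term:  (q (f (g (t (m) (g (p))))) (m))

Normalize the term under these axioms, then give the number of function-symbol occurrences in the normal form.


size = 6

1. (q (f (g (t (m) (g (p))))) (m))  →  (f (g (t (m) (g (p)))))
normal form: (f (g (t (m) (g (p)))))


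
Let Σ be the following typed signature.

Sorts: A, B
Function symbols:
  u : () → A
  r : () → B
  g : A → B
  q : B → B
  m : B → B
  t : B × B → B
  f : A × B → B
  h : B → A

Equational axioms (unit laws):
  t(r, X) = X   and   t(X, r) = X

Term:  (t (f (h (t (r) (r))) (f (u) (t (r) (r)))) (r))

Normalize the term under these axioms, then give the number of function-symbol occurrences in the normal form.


1. (t (f (h (t (r) (r))) (f (u) (t (r) (r)))) (r))  →  (f (h (t (r) (r))) (f (u) (t (r) (r))))
2. (f (h (t (r) (r))) (f (u) (t (r) (r))))  →  (f (h (r)) (f (u) (t (r) (r))))
3. (f (h (r)) (f (u) (t (r) (r))))  →  (f (h (r)) (f (u) (r)))
normal form: (f (h (r)) (f (u) (r)))

size = 6


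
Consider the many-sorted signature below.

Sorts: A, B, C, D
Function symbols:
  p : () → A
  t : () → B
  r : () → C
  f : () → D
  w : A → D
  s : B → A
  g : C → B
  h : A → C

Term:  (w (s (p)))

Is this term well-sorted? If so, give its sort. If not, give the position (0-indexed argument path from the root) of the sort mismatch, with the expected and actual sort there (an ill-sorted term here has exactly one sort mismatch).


    (p) : A
  (s (p)) : ✗ arg 0 at [0, 0] has sort A, expected B

ill-sorted at position [0, 0]: expected B, got A


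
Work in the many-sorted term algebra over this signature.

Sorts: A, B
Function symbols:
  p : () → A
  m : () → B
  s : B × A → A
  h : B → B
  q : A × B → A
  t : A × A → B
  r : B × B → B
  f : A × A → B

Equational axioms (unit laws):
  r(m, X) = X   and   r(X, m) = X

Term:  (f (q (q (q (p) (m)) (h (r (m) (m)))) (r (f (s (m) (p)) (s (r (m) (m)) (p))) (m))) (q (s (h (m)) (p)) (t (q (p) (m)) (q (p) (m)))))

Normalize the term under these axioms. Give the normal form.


1. (f (q (q (q (p) (m)) (h (r (m) (m)))) (r (f (s (m) (p)) (s (r (m) (m)) (p))) (m))) (q (s (h (m)) (p)) (t (q (p) (m)) (q (p) (m)))))  →  (f (q (q (q (p) (m)) (h (m))) (r (f (s (m) (p)) (s (r (m) (m)) (p))) (m))) (q (s (h (m)) (p)) (t (q (p) (m)) (q (p) (m)))))
2. (f (q (q (q (p) (m)) (h (m))) (r (f (s (m) (p)) (s (r (m) (m)) (p))) (m))) (q (s (h (m)) (p)) (t (q (p) (m)) (q (p) (m)))))  →  (f (q (q (q (p) (m)) (h (m))) (f (s (m) (p)) (s (r (m) (m)) (p)))) (q (s (h (m)) (p)) (t (q (p) (m)) (q (p) (m)))))
3. (f (q (q (q (p) (m)) (h (m))) (f (s (m) (p)) (s (r (m) (m)) (p)))) (q (s (h (m)) (p)) (t (q (p) (m)) (q (p) (m)))))  →  (f (q (q (q (p) (m)) (h (m))) (f (s (m) (p)) (s (m) (p)))) (q (s (h (m)) (p)) (t (q (p) (m)) (q (p) (m)))))

normal form = (f (q (q (q (p) (m)) (h (m))) (f (s (m) (p)) (s (m) (p)))) (q (s (h (m)) (p)) (t (q (p) (m)) (q (p) (m)))))


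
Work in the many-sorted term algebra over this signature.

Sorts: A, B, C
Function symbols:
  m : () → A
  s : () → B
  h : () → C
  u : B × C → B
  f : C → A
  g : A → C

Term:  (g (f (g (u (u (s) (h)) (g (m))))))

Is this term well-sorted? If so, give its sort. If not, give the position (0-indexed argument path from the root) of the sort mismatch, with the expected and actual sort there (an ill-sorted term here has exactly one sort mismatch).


          (s) : B
          (h) : C
        (u (s) (h)) : B
          (m) : A
        (g (m)) : C
      (u (u (s) (h)) (g (m))) : B
    (g (u (u (s) (h)) (g (m)))) : ✗ arg 0 at [0, 0, 0] has sort B, expected A

ill-sorted at position [0, 0, 0]: expected A, got B


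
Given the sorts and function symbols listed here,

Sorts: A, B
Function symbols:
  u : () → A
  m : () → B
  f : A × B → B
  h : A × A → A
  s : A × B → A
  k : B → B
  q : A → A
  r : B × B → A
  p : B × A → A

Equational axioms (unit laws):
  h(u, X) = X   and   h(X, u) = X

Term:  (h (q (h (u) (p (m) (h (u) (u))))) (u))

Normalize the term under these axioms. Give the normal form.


normal form = (q (p (m) (u)))

1. (h (q (h (u) (p (m) (h (u) (u))))) (u))  →  (q (h (u) (p (m) (h (u) (u)))))
2. (q (h (u) (p (m) (h (u) (u)))))  →  (q (p (m) (h (u) (u))))
3. (q (p (m) (h (u) (u))))  →  (q (p (m) (u)))


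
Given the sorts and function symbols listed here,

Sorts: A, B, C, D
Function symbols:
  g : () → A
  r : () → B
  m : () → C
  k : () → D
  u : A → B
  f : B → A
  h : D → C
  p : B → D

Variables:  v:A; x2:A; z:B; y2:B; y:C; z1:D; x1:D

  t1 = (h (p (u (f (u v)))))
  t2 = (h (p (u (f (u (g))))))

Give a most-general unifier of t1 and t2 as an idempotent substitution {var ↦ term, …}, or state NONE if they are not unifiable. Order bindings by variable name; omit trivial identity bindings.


{v ↦ (g)}


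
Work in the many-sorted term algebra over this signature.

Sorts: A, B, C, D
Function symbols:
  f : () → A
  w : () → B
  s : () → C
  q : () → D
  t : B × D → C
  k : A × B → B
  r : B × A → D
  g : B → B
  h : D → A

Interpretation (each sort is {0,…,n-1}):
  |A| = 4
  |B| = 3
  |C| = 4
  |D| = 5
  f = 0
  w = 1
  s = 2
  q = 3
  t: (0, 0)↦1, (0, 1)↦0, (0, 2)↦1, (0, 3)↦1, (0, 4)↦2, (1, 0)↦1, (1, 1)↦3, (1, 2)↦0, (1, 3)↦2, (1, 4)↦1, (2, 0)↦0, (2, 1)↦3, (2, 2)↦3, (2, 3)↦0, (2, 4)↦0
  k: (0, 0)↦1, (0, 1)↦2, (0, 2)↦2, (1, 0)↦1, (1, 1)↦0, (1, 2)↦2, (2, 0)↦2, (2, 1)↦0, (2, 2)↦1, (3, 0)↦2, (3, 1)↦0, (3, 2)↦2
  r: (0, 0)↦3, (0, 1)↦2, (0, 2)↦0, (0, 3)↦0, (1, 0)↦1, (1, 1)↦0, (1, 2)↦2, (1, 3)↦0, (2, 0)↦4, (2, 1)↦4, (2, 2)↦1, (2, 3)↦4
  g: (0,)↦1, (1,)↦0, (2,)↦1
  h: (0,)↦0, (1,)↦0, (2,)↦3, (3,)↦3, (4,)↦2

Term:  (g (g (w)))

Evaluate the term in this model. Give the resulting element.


value = 1

  w = 1
  (g (w)) = g(1,) = 0
  (g (g (w))) = g(0,) = 1


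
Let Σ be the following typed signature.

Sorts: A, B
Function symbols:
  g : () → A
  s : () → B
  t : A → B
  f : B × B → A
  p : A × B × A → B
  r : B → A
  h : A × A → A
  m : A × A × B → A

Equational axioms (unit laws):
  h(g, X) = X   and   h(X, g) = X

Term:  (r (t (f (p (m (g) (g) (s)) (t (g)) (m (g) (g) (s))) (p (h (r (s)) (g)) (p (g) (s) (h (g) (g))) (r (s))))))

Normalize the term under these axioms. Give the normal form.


1. (r (t (f (p (m (g) (g) (s)) (t (g)) (m (g) (g) (s))) (p (h (r (s)) (g)) (p (g) (s) (h (g) (g))) (r (s))))))  →  (r (t (f (p (m (g) (g) (s)) (t (g)) (m (g) (g) (s))) (p (r (s)) (p (g) (s) (h (g) (g))) (r (s))))))
2. (r (t (f (p (m (g) (g) (s)) (t (g)) (m (g) (g) (s))) (p (r (s)) (p (g) (s) (h (g) (g))) (r (s))))))  →  (r (t (f (p (m (g) (g) (s)) (t (g)) (m (g) (g) (s))) (p (r (s)) (p (g) (s) (g)) (r (s))))))

normal form = (r (t (f (p (m (g) (g) (s)) (t (g)) (m (g) (g) (s))) (p (r (s)) (p (g) (s) (g)) (r (s))))))


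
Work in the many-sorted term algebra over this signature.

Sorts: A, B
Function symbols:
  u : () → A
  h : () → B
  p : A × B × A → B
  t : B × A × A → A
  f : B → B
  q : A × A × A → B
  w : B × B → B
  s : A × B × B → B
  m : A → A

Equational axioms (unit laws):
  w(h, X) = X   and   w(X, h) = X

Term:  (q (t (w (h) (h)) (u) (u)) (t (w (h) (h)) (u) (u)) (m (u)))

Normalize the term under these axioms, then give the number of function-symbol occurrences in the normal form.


size = 11

1. (q (t (w (h) (h)) (u) (u)) (t (w (h) (h)) (u) (u)) (m (u)))  →  (q (t (h) (u) (u)) (t (w (h) (h)) (u) (u)) (m (u)))
2. (q (t (h) (u) (u)) (t (w (h) (h)) (u) (u)) (m (u)))  →  (q (t (h) (u) (u)) (t (h) (u) (u)) (m (u)))
normal form: (q (t (h) (u) (u)) (t (h) (u) (u)) (m (u)))


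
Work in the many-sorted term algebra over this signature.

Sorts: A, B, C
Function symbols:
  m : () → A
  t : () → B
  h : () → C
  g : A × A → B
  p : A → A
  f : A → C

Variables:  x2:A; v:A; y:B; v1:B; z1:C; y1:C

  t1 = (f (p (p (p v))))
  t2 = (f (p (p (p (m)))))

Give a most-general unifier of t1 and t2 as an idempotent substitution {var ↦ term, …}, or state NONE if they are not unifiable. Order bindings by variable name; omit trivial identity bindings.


{v ↦ (m)}


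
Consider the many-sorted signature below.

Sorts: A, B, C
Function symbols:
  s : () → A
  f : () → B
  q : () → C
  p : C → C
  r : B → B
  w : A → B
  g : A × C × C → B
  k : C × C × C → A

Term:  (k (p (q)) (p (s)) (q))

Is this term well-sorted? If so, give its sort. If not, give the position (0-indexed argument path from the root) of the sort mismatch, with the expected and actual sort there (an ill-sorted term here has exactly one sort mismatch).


    (q) : C
  (p (q)) : C
    (s) : A
  (p (s)) : ✗ arg 0 at [1, 0] has sort A, expected C
  (q) : C

ill-sorted at position [1, 0]: expected C, got A


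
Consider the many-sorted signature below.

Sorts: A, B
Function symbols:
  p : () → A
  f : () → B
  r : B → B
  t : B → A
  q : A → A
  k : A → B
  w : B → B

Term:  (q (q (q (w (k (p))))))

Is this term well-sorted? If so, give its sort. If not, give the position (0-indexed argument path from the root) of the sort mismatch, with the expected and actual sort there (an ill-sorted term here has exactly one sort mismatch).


ill-sorted at position [0, 0, 0]: expected A, got B

          (p) : A
        (k (p)) : B
      (w (k (p))) : B
    (q (w (k (p)))) : ✗ arg 0 at [0, 0, 0] has sort B, expected A


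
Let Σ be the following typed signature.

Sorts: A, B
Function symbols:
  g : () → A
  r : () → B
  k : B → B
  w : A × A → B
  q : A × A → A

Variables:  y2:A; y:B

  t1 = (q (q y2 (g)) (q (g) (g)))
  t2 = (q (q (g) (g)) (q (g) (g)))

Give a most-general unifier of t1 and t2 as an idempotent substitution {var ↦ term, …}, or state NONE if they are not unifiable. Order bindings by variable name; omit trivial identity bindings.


{y2 ↦ (g)}


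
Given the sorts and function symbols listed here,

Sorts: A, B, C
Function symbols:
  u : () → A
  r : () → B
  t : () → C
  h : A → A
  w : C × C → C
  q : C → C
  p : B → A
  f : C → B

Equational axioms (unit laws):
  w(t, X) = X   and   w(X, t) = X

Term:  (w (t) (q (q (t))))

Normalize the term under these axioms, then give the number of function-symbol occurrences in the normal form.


size = 3

1. (w (t) (q (q (t))))  →  (q (q (t)))
normal form: (q (q (t)))


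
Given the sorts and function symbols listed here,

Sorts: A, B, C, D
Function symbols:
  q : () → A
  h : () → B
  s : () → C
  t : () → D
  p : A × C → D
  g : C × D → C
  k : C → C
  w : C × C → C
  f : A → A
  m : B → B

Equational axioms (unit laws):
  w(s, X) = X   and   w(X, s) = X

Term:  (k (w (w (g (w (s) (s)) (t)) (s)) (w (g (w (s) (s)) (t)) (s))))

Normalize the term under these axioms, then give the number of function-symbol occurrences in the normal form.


1. (k (w (w (g (w (s) (s)) (t)) (s)) (w (g (w (s) (s)) (t)) (s))))  →  (k (w (g (w (s) (s)) (t)) (w (g (w (s) (s)) (t)) (s))))
2. (k (w (g (w (s) (s)) (t)) (w (g (w (s) (s)) (t)) (s))))  →  (k (w (g (s) (t)) (w (g (w (s) (s)) (t)) (s))))
3. (k (w (g (s) (t)) (w (g (w (s) (s)) (t)) (s))))  →  (k (w (g (s) (t)) (g (w (s) (s)) (t))))
4. (k (w (g (s) (t)) (g (w (s) (s)) (t))))  →  (k (w (g (s) (t)) (g (s) (t))))
normal form: (k (w (g (s) (t)) (g (s) (t))))

size = 8


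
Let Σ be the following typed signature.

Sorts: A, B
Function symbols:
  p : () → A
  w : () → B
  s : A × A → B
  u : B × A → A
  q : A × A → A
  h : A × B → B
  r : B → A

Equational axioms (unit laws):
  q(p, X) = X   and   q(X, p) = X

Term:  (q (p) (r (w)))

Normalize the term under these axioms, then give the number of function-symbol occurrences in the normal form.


1. (q (p) (r (w)))  →  (r (w))
normal form: (r (w))

size = 2


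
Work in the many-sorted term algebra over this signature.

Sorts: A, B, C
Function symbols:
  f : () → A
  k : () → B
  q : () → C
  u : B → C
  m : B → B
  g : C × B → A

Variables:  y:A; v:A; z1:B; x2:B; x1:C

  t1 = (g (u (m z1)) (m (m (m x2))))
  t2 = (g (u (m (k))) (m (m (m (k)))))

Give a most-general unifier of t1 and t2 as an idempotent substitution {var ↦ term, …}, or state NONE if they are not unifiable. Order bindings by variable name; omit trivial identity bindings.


{x2 ↦ (k), z1 ↦ (k)}


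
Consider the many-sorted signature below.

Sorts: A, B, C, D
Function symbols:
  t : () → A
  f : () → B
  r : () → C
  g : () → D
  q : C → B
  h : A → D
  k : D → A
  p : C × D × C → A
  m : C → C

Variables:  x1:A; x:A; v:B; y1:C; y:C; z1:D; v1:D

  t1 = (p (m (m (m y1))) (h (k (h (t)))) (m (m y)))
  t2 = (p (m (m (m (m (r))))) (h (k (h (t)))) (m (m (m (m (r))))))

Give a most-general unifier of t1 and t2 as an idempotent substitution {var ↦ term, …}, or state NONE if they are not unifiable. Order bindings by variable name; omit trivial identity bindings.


{y ↦ (m (m (r))), y1 ↦ (m (r))}


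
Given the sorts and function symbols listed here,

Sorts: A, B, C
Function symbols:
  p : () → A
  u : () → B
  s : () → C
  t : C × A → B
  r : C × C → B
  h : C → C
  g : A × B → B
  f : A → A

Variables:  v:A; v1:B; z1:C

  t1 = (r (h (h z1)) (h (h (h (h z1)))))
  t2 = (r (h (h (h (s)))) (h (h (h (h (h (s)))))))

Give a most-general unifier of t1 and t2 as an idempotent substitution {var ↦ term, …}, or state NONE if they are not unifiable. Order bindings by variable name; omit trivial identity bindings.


{z1 ↦ (h (s))}


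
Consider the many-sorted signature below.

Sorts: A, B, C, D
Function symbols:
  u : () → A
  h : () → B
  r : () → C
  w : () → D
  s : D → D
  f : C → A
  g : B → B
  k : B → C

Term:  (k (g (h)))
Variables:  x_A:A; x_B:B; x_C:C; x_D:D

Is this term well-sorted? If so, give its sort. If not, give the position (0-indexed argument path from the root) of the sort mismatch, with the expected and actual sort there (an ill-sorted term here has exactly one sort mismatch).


well-sorted; sort = C

    (h) : B
  (g (h)) : B
(k (g (h))) : C


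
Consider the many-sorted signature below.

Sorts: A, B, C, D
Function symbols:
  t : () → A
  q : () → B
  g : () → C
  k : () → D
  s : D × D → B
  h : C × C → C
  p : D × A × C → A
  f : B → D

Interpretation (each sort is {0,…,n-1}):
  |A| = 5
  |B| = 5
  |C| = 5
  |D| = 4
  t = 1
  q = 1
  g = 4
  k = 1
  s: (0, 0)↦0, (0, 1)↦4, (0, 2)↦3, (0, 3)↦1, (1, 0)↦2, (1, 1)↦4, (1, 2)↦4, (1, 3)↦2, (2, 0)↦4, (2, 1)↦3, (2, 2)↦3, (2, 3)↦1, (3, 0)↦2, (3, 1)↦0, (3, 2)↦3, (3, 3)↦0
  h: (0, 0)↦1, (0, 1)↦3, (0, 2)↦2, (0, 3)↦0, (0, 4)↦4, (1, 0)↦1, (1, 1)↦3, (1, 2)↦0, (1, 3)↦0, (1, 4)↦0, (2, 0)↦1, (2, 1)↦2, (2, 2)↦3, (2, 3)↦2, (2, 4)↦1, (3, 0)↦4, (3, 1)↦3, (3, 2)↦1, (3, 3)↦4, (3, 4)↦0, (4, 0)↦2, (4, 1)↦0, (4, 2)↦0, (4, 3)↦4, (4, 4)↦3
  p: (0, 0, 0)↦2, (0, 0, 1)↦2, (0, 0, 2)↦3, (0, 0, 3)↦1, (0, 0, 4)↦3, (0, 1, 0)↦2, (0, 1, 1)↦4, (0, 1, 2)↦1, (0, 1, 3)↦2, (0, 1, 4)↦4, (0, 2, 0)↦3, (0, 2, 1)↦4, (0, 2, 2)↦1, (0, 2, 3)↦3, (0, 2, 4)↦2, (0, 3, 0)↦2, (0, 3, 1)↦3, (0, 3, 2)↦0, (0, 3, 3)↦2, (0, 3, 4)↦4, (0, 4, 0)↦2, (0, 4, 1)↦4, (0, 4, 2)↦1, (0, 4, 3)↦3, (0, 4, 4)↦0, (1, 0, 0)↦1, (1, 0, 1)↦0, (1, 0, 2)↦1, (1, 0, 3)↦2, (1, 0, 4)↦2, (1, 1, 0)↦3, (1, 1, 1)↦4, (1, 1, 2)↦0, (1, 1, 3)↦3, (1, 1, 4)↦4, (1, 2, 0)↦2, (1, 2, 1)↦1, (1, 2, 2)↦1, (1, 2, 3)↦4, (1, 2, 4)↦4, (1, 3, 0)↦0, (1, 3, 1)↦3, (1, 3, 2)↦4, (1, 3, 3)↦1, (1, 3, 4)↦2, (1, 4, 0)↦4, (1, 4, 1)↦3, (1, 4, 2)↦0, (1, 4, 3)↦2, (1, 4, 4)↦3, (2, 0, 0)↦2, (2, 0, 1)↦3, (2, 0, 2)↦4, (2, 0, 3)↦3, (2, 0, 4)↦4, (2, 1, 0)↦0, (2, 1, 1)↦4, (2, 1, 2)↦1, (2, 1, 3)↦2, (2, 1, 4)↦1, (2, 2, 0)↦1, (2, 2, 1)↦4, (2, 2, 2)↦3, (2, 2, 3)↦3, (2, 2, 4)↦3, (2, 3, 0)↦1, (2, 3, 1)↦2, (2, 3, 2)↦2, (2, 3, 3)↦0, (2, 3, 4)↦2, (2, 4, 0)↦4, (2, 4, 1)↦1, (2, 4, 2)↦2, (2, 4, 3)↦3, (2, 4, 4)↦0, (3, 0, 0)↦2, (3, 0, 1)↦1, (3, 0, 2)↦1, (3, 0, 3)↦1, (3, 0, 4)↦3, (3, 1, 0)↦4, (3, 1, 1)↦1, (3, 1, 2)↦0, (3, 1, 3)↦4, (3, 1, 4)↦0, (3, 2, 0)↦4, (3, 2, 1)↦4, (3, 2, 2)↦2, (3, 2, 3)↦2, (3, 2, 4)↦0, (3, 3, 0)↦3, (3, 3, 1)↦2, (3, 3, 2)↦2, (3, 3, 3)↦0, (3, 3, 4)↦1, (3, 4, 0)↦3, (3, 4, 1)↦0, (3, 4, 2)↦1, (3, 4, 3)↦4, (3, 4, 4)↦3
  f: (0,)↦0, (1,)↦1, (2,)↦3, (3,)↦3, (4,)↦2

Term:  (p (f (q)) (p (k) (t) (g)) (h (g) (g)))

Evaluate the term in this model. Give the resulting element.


value = 2

  q = 1
  (f (q)) = f(1,) = 1
  k = 1
  t = 1
  g = 4
  (p (k) (t) (g)) = p(1, 1, 4) = 4
  g = 4
  g = 4
  (h (g) (g)) = h(4, 4) = 3
  (p (f (q)) (p (k) (t) (g)) (h (g) (g))) = p(1, 4, 3) = 2
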